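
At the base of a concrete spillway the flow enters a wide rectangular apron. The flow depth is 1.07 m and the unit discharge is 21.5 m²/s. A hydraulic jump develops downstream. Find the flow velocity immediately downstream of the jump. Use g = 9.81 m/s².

V₂ = 2.43 m/s

V₁ = q/y₁ = 21.5/1.07 = 20.1 m/s. Fr₁ = V₁/√(g·y₁) = 20.1/√(9.81×1.07) = 6.20.
Bélanger equation: y₂/y₁ = ½[√(1 + 8Fr₁²) − 1] = ½[√308.7 − 1] = 8.29.
y₂ = 8.29 × 1.07 = 8.87 m.
V₂ = q/y₂ = 21.5/8.87 = 2.43 m/s.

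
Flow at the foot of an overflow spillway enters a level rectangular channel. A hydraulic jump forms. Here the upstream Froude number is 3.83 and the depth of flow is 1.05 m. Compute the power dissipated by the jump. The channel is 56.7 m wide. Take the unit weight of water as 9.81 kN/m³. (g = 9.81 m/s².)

Fr₁ = 3.83 (given).
From the momentum equation for a rectangular channel, y₂/y₁ = ½[√(1 + 8Fr₁²) − 1] = ½[√118.4 − 1] = 4.94.
y₂ = 4.94 × 1.05 = 5.19 m.
V₁ = Fr₁·√(g·y₁) = 3.83×√(9.81×1.05) = 12.3 m/s; q = V₁·y₁ = 12.9 m²/s. V₂ = q/y₂ = 12.9/5.19 = 2.49 m/s. E₁ = y₁ + V₁²/2g = 8.75 m; E₂ = y₂ + V₂²/2g = 5.50 m. ΔE = E₁ − E₂ = 3.25 m.
Q = q·b = 12.9 × 56.7 = 732 m³/s. P = γ·Q·ΔE = 9.81 × 732 × 3.25 = 23325 kW.

P = 23325 kW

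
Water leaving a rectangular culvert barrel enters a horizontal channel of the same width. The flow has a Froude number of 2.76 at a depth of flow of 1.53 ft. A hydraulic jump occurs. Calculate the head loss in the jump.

Fr₁ = 2.76 (given).
From the momentum equation for a rectangular channel, y₂/y₁ = ½[√(1 + 8Fr₁²) − 1] = ½[√61.94 − 1] = 3.44.
y₂ = 3.44 × 1.53 = 5.26 ft.
Head loss: ΔE = (y₂ − y₁)³/(4y₁y₂) = (5.26 − 1.53)³/(4×1.53×5.26) = 51.7/32.2 = 1.61 ft.

ΔE = 1.61 ft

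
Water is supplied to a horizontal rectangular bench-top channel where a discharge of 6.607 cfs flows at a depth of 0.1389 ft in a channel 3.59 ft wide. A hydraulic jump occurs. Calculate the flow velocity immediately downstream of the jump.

V₂ = 1.582 ft/s

q = Q/b = 6.607/3.59 = 1.840 ft²/s; V₁ = q/y₁ = 13.25 ft/s. Fr₁ = V₁/√(g·y₁) = 6.265.
From the momentum equation for a rectangular channel, y₂/y₁ = ½[√(1 + 8Fr₁²) − 1] = ½[√315.01 − 1] = 8.374.
y₂ = 8.374 × 0.1389 = 1.163 ft.
V₂ = q/y₂ = 1.840/1.163 = 1.582 ft/s.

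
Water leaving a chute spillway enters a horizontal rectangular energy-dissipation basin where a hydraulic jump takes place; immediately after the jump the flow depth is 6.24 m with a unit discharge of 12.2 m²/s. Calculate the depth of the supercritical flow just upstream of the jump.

V₂ = q/y₂ = 12.2/6.24 = 1.96 m/s; Fr₂ = V₂/√(g·y₂) = 0.250.
Applying the sequent-depth relation in reverse, y₁/y₂ = ½[√(1 + 8Fr₂²) − 1] = ½[√1.500 − 1] = 0.112.
y₁ = 0.112 × 6.24 = 0.701 m.

y₁ = 0.701 m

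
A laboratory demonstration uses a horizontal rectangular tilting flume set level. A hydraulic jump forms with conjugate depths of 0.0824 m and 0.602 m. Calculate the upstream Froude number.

For a rectangular channel the momentum equation gives q² = ½·g·y₁·y₂·(y₁ + y₂) = ½×9.81×0.0824×0.602×0.684 = 0.167.
q = √0.167 = 0.408 m²/s.
V₁ = q/y₁ = 4.95 m/s; Fr₁ = V₁/√(g·y₁) = 5.51.

Fr₁ = 5.51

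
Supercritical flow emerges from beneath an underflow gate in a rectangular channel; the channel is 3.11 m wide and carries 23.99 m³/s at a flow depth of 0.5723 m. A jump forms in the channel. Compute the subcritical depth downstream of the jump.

y₂ = 4.327 m

q = Q/b = 23.99/3.11 = 7.714 m²/s; V₁ = q/y₁ = 13.48 m/s. Fr₁ = V₁/√(g·y₁) = 5.689.
Sequent-depth ratio: y₂/y₁ = ½[√(1 + 8Fr₁²) − 1] = ½[√259.87 − 1] = 7.560.
y₂ = 7.560 × 0.5723 = 4.327 m.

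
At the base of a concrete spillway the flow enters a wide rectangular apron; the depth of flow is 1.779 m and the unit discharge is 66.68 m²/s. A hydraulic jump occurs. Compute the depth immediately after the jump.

y₂ = 21.70 m

V₁ = q/y₁ = 66.68/1.779 = 37.48 m/s. Fr₁ = V₁/√(g·y₁) = 37.48/√(9.81×1.779) = 8.972.
By Bélanger, y₂/y₁ = ½[√(1 + 8Fr₁²) − 1] = ½[√645.00 − 1] = 12.20.
y₂ = 12.20 × 1.779 = 21.70 m.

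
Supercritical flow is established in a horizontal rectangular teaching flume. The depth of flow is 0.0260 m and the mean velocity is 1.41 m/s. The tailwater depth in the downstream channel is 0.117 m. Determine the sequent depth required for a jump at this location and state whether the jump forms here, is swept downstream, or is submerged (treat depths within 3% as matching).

Fr₁ = V₁/√(g·y₁) = 1.41/√(9.81×0.0260) = 2.79.
Sequent-depth ratio: y₂/y₁ = ½[√(1 + 8Fr₁²) − 1] = ½[√63.36 − 1] = 3.48.
y₂ = 3.48 × 0.0260 = 0.0905 m.
Tailwater y_tw = 0.117 m: y_tw > y₂, so the jump is submerged.

y₂ = 0.0905 m; the jump is submerged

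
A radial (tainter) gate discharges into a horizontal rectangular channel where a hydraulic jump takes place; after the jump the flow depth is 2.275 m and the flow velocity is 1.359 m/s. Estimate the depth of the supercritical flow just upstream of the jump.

y₁ = 0.3290 m

Fr₂ = V₂/√(g·y₂) = 1.359/√(9.81×2.275) = 0.2877.
Applying the sequent-depth relation in reverse, y₁/y₂ = ½[√(1 + 8Fr₂²) − 1] = ½[√1.6620 − 1] = 0.1446.
y₁ = 0.1446 × 2.275 = 0.3290 m.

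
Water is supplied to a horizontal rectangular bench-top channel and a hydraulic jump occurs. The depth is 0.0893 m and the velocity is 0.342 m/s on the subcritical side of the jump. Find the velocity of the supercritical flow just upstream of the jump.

V₁ = 1.56 m/s

Fr₂ = V₂/√(g·y₂) = 0.342/√(9.81×0.0893) = 0.365.
From the momentum equation (using Fr₂), y₁/y₂ = ½[√(1 + 8Fr₂²) − 1] = ½[√2.068 − 1] = 0.219.
y₁ = 0.219 × 0.0893 = 0.0196 m.
V₁ = q/y₁ = 0.0305/0.0196 = 1.56 m/s.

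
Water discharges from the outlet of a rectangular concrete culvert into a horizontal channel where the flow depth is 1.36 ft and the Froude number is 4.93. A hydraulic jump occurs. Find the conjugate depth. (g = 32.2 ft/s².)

Fr₁ = 4.93 (given).
By Bélanger, y₂/y₁ = ½[√(1 + 8Fr₁²) − 1] = ½[√195.4 − 1] = 6.49.
y₂ = 6.49 × 1.36 = 8.83 ft.

y₂ = 8.83 ft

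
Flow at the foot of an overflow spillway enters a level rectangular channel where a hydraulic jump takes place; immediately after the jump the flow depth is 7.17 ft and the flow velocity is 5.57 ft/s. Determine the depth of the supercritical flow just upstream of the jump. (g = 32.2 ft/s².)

Fr₂ = V₂/√(g·y₂) = 5.57/√(32.2×7.17) = 0.367.
The Bélanger relation is symmetric: y₁/y₂ = ½[√(1 + 8Fr₂²) − 1] = ½[√2.075 − 1] = 0.220.
y₁ = 0.220 × 7.17 = 1.58 ft.

y₁ = 1.58 ft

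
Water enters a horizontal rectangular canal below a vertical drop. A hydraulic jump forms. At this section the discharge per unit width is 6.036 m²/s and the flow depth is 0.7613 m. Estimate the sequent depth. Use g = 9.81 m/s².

y₂ = 2.766 m

V₁ = q/y₁ = 6.036/0.7613 = 7.929 m/s. Fr₁ = V₁/√(g·y₁) = 7.929/√(9.81×0.7613) = 2.901.
Conjugate-depth relation: y₂/y₁ = ½[√(1 + 8Fr₁²) − 1] = ½[√68.337 − 1] = 3.633.
y₂ = 3.633 × 0.7613 = 2.766 m.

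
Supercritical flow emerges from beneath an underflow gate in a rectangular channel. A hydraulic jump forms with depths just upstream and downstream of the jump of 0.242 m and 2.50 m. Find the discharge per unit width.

For a rectangular channel the momentum equation gives q² = ½·g·y₁·y₂·(y₁ + y₂) = ½×9.81×0.242×2.50×2.74 = 8.14.
q = √8.14 = 2.85 m²/s.

q = 2.85 m²/s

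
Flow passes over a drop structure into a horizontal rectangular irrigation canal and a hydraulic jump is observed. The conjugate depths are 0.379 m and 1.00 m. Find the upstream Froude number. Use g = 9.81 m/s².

Fr₁ = 2.19

For a rectangular channel the momentum equation gives q² = ½·g·y₁·y₂·(y₁ + y₂) = ½×9.81×0.379×1.00×1.38 = 2.56.
q = √2.56 = 1.60 m²/s.
V₁ = q/y₁ = 4.22 m/s; Fr₁ = V₁/√(g·y₁) = 2.19.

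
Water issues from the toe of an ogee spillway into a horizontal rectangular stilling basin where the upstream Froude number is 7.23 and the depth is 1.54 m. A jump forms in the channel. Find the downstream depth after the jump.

Fr₁ = 7.23 (given).
Bélanger equation: y₂/y₁ = ½[√(1 + 8Fr₁²) − 1] = ½[√419.2 − 1] = 9.74.
y₂ = 9.74 × 1.54 = 15.0 m.

y₂ = 15.0 m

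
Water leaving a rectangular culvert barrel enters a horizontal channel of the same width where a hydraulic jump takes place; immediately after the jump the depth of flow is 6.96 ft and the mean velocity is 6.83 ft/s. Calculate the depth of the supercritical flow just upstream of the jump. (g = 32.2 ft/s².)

Fr₂ = V₂/√(g·y₂) = 6.83/√(32.2×6.96) = 0.456.
Applying the sequent-depth relation in reverse, y₁/y₂ = ½[√(1 + 8Fr₂²) − 1] = ½[√2.665 − 1] = 0.316.
y₁ = 0.316 × 6.96 = 2.20 ft.

y₁ = 2.20 ft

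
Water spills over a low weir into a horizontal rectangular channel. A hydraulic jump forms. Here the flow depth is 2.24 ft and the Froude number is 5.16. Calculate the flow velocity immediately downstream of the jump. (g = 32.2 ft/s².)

V₂ = 6.43 ft/s

Fr₁ = 5.16 (given).
By Bélanger, y₂/y₁ = ½[√(1 + 8Fr₁²) − 1] = ½[√214.0 − 1] = 6.81.
y₂ = 6.81 × 2.24 = 15.3 ft.
V₁ = Fr₁·√(g·y₁) = 5.16×√(32.2×2.24) = 43.8 ft/s; q = V₁·y₁ = 98.2 ft²/s.
V₂ = q/y₂ = 98.2/15.3 = 6.43 ft/s.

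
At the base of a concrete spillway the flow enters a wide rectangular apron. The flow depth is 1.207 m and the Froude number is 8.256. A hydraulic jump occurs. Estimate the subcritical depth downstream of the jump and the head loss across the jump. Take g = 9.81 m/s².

y₂ = 13.50 m; ΔE = 28.51 m

Fr₁ = 8.256 (given).
Conjugate-depth relation: y₂/y₁ = ½[√(1 + 8Fr₁²) − 1] = ½[√546.29 − 1] = 11.19.
y₂ = 11.19 × 1.207 = 13.50 m.
Head loss: ΔE = (y₂ − y₁)³/(4y₁y₂) = (13.50 − 1.207)³/(4×1.207×13.50) = 1859/65.19 = 28.51 m.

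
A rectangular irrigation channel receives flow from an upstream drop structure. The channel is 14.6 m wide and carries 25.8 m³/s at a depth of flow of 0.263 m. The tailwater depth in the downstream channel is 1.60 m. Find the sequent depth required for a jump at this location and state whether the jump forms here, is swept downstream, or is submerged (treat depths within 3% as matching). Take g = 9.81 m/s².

y₂ = 1.43 m; the jump is submerged

q = Q/b = 25.8/14.6 = 1.77 m²/s; V₁ = q/y₁ = 6.72 m/s. Fr₁ = V₁/√(g·y₁) = 4.18.
From the momentum equation for a rectangular channel, y₂/y₁ = ½[√(1 + 8Fr₁²) − 1] = ½[√141.0 − 1] = 5.44.
y₂ = 5.44 × 0.263 = 1.43 m.
Tailwater y_tw = 1.60 m: y_tw > y₂, so the jump is submerged.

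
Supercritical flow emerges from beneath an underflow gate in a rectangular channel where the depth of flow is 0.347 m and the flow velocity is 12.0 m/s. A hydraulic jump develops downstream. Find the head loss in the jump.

ΔE = 4.57 m

Fr₁ = V₁/√(g·y₁) = 12.0/√(9.81×0.347) = 6.50.
Conjugate-depth relation: y₂/y₁ = ½[√(1 + 8Fr₁²) − 1] = ½[√339.4 − 1] = 8.71.
y₂ = 8.71 × 0.347 = 3.02 m.
Head loss: ΔE = (y₂ − y₁)³/(4y₁y₂) = (3.02 − 0.347)³/(4×0.347×3.02) = 19.2/4.20 = 4.57 m.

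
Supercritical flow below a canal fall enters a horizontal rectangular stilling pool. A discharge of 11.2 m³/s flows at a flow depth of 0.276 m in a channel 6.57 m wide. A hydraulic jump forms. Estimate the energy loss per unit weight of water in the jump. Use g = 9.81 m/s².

ΔE = 0.804 m

q = Q/b = 11.2/6.57 = 1.70 m²/s; V₁ = q/y₁ = 6.18 m/s. Fr₁ = V₁/√(g·y₁) = 3.75.
From the momentum equation for a rectangular channel, y₂/y₁ = ½[√(1 + 8Fr₁²) − 1] = ½[√113.7 − 1] = 4.83.
y₂ = 4.83 × 0.276 = 1.33 m.
Head loss: ΔE = (y₂ − y₁)³/(4y₁y₂) = (1.33 − 0.276)³/(4×0.276×1.33) = 1.18/1.47 = 0.804 m.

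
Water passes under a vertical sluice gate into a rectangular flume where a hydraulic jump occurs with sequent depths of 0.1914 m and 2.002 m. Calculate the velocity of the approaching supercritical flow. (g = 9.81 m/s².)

For a rectangular channel the momentum equation gives q² = ½·g·y₁·y₂·(y₁ + y₂) = ½×9.81×0.1914×2.002×2.193 = 4.123.
q = √4.123 = 2.030 m²/s.
V₁ = q/y₁ = 2.030/0.1914 = 10.61 m/s.

V₁ = 10.61 m/s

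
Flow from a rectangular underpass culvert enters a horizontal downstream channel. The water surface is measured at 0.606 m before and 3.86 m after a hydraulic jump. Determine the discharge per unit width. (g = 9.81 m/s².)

q = 7.16 m²/s

For a rectangular channel the momentum equation gives q² = ½·g·y₁·y₂·(y₁ + y₂) = ½×9.81×0.606×3.86×4.47 = 51.2.
q = √51.2 = 7.16 m²/s.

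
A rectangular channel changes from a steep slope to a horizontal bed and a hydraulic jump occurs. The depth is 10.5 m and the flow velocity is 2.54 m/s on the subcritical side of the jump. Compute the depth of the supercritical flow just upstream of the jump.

Fr₂ = V₂/√(g·y₂) = 2.54/√(9.81×10.5) = 0.250.
From the momentum equation (using Fr₂), y₁/y₂ = ½[√(1 + 8Fr₂²) − 1] = ½[√1.501 − 1] = 0.113.
y₁ = 0.113 × 10.5 = 1.18 m.

y₁ = 1.18 m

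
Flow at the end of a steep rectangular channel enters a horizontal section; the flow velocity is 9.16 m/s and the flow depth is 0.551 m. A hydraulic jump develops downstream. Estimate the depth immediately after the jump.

Fr₁ = V₁/√(g·y₁) = 9.16/√(9.81×0.551) = 3.94.
Sequent-depth ratio: y₂/y₁ = ½[√(1 + 8Fr₁²) − 1] = ½[√125.2 − 1] = 5.09.
y₂ = 5.09 × 0.551 = 2.81 m.

y₂ = 2.81 m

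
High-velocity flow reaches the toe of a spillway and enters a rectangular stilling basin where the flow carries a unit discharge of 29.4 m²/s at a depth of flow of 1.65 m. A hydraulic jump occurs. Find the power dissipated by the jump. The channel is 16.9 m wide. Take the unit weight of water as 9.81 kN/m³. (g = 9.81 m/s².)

V₁ = q/y₁ = 29.4/1.65 = 17.8 m/s. Fr₁ = V₁/√(g·y₁) = 17.8/√(9.81×1.65) = 4.43.
Bélanger equation: y₂/y₁ = ½[√(1 + 8Fr₁²) − 1] = ½[√157.9 − 1] = 5.78.
y₂ = 5.78 × 1.65 = 9.54 m.
V₂ = q/y₂ = 29.4/9.54 = 3.08 m/s. E₁ = y₁ + V₁²/2g = 17.8 m; E₂ = y₂ + V₂²/2g = 10.0 m. ΔE = E₁ − E₂ = 7.81 m.
Q = q·b = 29.4 × 16.9 = 497 m³/s. P = γ·Q·ΔE = 9.81 × 497 × 7.81 = 38047 kW.

P = 38047 kW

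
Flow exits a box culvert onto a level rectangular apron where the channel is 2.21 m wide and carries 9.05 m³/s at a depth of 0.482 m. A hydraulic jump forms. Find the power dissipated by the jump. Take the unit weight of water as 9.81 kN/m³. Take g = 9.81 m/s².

P = 141 kW

q = Q/b = 9.05/2.21 = 4.10 m²/s; V₁ = q/y₁ = 8.50 m/s. Fr₁ = V₁/√(g·y₁) = 3.91.
By Bélanger, y₂/y₁ = ½[√(1 + 8Fr₁²) − 1] = ½[√123.1 − 1] = 5.05.
y₂ = 5.05 × 0.482 = 2.43 m.
V₂ = q/y₂ = 4.10/2.43 = 1.68 m/s. E₁ = y₁ + V₁²/2g = 4.16 m; E₂ = y₂ + V₂²/2g = 2.58 m. ΔE = E₁ − E₂ = 1.58 m.
P = γ·Q·ΔE = 9.81 × 9.05 × 1.58 = 141 kW.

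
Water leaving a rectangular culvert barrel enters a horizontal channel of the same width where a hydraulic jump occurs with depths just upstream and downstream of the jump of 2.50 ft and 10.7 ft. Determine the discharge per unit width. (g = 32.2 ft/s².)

q = 75.4 ft²/s

For a rectangular channel the momentum equation gives q² = ½·g·y₁·y₂·(y₁ + y₂) = ½×32.2×2.50×10.7×13.2 = 5685.
q = √5685 = 75.4 ft²/s.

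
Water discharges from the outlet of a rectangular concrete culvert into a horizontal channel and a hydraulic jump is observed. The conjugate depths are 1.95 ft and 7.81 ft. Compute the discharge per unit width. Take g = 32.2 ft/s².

For a rectangular channel the momentum equation gives q² = ½·g·y₁·y₂·(y₁ + y₂) = ½×32.2×1.95×7.81×9.76 = 2393.
q = √2393 = 48.9 ft²/s.

q = 48.9 ft²/s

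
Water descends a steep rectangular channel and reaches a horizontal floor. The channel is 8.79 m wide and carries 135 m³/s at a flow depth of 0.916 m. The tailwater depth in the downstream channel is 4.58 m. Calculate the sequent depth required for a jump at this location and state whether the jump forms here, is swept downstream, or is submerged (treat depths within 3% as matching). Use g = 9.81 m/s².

q = Q/b = 135/8.79 = 15.4 m²/s; V₁ = q/y₁ = 16.8 m/s. Fr₁ = V₁/√(g·y₁) = 5.59.
Conjugate-depth relation: y₂/y₁ = ½[√(1 + 8Fr₁²) − 1] = ½[√251.3 − 1] = 7.43.
y₂ = 7.43 × 0.916 = 6.80 m.
Tailwater y_tw = 4.58 m: y_tw < y₂, so the jump is swept downstream.

y₂ = 6.80 m; the jump is swept downstream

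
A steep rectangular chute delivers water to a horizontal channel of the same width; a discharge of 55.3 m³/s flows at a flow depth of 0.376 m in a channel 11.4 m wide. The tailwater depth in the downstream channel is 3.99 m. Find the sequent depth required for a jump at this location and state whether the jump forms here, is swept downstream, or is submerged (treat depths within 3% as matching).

y₂ = 3.39 m; the jump is submerged

q = Q/b = 55.3/11.4 = 4.85 m²/s; V₁ = q/y₁ = 12.9 m/s. Fr₁ = V₁/√(g·y₁) = 6.72.
From the momentum equation for a rectangular channel, y₂/y₁ = ½[√(1 + 8Fr₁²) − 1] = ½[√362.0 − 1] = 9.01.
y₂ = 9.01 × 0.376 = 3.39 m.
Tailwater y_tw = 3.99 m: y_tw > y₂, so the jump is submerged.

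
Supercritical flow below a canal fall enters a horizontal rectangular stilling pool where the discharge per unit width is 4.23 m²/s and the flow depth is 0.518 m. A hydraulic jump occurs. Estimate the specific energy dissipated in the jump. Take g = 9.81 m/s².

V₁ = q/y₁ = 4.23/0.518 = 8.17 m/s. Fr₁ = V₁/√(g·y₁) = 8.17/√(9.81×0.518) = 3.62.
Sequent-depth ratio: y₂/y₁ = ½[√(1 + 8Fr₁²) − 1] = ½[√106.0 − 1] = 4.65.
y₂ = 4.65 × 0.518 = 2.41 m.
Head loss: ΔE = (y₂ − y₁)³/(4y₁y₂) = (2.41 − 0.518)³/(4×0.518×2.41) = 6.74/4.99 = 1.35 m.

ΔE = 1.35 m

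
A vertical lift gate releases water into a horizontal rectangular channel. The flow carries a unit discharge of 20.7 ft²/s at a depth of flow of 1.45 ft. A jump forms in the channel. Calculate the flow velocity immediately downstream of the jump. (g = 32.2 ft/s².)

V₂ = 5.72 ft/s

V₁ = q/y₁ = 20.7/1.45 = 14.3 ft/s. Fr₁ = V₁/√(g·y₁) = 14.3/√(32.2×1.45) = 2.09.
Conjugate-depth relation: y₂/y₁ = ½[√(1 + 8Fr₁²) − 1] = ½[√35.92 − 1] = 2.50.
y₂ = 2.50 × 1.45 = 3.62 ft.
V₂ = q/y₂ = 20.7/3.62 = 5.72 ft/s.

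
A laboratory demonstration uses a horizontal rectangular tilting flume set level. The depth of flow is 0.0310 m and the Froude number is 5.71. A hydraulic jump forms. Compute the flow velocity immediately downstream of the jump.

Fr₁ = 5.71 (given).
From the momentum equation for a rectangular channel, y₂/y₁ = ½[√(1 + 8Fr₁²) − 1] = ½[√261.8 − 1] = 7.59.
y₂ = 7.59 × 0.0310 = 0.235 m.
V₁ = Fr₁·√(g·y₁) = 5.71×√(9.81×0.0310) = 3.15 m/s; q = V₁·y₁ = 0.0976 m²/s.
V₂ = q/y₂ = 0.0976/0.235 = 0.415 m/s.

V₂ = 0.415 m/s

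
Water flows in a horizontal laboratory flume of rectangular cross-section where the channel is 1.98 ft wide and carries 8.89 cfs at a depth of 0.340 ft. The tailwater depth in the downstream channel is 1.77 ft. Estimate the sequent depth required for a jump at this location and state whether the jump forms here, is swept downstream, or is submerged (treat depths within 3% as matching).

q = Q/b = 8.89/1.98 = 4.49 ft²/s; V₁ = q/y₁ = 13.2 ft/s. Fr₁ = V₁/√(g·y₁) = 3.99.
Conjugate-depth relation: y₂/y₁ = ½[√(1 + 8Fr₁²) − 1] = ½[√128.4 − 1] = 5.17.
y₂ = 5.17 × 0.340 = 1.76 ft.
Tailwater y_tw = 1.77 ft: y_tw ≈ y₂, so the jump forms here.

y₂ = 1.76 ft; the jump forms here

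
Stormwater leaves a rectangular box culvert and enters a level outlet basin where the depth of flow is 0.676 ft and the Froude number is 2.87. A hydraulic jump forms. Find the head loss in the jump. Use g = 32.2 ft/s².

ΔE = 0.818 ft

Fr₁ = 2.87 (given).
Bélanger equation: y₂/y₁ = ½[√(1 + 8Fr₁²) − 1] = ½[√66.90 − 1] = 3.59.
y₂ = 3.59 × 0.676 = 2.43 ft.
V₁ = Fr₁·√(g·y₁) = 2.87×√(32.2×0.676) = 13.4 ft/s; q = V₁·y₁ = 9.05 ft²/s. V₂ = q/y₂ = 9.05/2.43 = 3.73 ft/s. E₁ = y₁ + V₁²/2g = 3.46 ft; E₂ = y₂ + V₂²/2g = 2.64 ft. ΔE = E₁ − E₂ = 0.818 ft.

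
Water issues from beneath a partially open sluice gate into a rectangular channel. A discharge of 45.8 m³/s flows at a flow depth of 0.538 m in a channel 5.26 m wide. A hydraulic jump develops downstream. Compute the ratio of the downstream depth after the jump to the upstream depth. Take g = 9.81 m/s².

y₂/y₁ = 9.48

q = Q/b = 45.8/5.26 = 8.71 m²/s; V₁ = q/y₁ = 16.2 m/s. Fr₁ = V₁/√(g·y₁) = 7.04.
By Bélanger, y₂/y₁ = ½[√(1 + 8Fr₁²) − 1] = ½[√398.0 − 1] = 9.48.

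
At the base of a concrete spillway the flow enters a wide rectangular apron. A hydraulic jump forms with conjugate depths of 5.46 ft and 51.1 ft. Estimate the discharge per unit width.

For a rectangular channel the momentum equation gives q² = ½·g·y₁·y₂·(y₁ + y₂) = ½×32.2×5.46×51.1×56.6 = 254067.
q = √254067 = 504 ft²/s.

q = 504 ft²/s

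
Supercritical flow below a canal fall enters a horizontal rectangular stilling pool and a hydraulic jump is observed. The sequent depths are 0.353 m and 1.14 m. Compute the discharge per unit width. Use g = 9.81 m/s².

For a rectangular channel the momentum equation gives q² = ½·g·y₁·y₂·(y₁ + y₂) = ½×9.81×0.353×1.14×1.49 = 2.95.
q = √2.95 = 1.72 m²/s.

q = 1.72 m²/s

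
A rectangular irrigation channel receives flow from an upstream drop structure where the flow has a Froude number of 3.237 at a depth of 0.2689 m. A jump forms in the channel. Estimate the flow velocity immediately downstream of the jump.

V₂ = 1.281 m/s

Fr₁ = 3.237 (given).
Sequent-depth ratio: y₂/y₁ = ½[√(1 + 8Fr₁²) − 1] = ½[√84.825 − 1] = 4.105.
y₂ = 4.105 × 0.2689 = 1.104 m.
V₁ = Fr₁·√(g·y₁) = 3.237×√(9.81×0.2689) = 5.257 m/s; q = V₁·y₁ = 1.414 m²/s.
V₂ = q/y₂ = 1.414/1.104 = 1.281 m/s.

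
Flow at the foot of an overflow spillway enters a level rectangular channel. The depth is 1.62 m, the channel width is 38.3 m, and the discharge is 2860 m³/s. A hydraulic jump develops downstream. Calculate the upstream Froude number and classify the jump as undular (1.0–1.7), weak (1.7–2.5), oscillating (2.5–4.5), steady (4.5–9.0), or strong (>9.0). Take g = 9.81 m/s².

q = Q/b = 2860/38.3 = 74.7 m²/s; V₁ = q/y₁ = 46.1 m/s. Fr₁ = V₁/√(g·y₁) = 11.6.
Fr₁ = 11.6 lies in the strong range.

Fr₁ = 11.6; strong jump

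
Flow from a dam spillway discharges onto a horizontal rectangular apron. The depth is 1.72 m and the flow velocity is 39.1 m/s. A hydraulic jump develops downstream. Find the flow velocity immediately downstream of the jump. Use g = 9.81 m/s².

Fr₁ = V₁/√(g·y₁) = 39.1/√(9.81×1.72) = 9.52.
Sequent-depth ratio: y₂/y₁ = ½[√(1 + 8Fr₁²) − 1] = ½[√725.8 − 1] = 13.0.
y₂ = 13.0 × 1.72 = 22.3 m.
q = V₁·y₁ = 39.1 × 1.72 = 67.3 m²/s.
V₂ = q/y₂ = 67.3/22.3 = 3.01 m/s.

V₂ = 3.01 m/s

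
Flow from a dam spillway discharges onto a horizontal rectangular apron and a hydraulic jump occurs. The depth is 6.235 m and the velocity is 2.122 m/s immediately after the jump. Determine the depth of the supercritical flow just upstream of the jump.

y₁ = 0.8122 m

Fr₂ = V₂/√(g·y₂) = 2.122/√(9.81×6.235) = 0.2713.
From the momentum equation (using Fr₂), y₁/y₂ = ½[√(1 + 8Fr₂²) − 1] = ½[√1.5889 − 1] = 0.1303.
y₁ = 0.1303 × 6.235 = 0.8122 m.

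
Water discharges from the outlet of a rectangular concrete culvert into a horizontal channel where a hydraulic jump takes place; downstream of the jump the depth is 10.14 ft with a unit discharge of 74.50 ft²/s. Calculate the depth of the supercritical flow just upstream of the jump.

V₂ = q/y₂ = 74.50/10.14 = 7.347 ft/s; Fr₂ = V₂/√(g·y₂) = 0.4066.
Since the conjugate-depth ratio holds either way, y₁/y₂ = ½[√(1 + 8Fr₂²) − 1] = ½[√2.3226 − 1] = 0.2620.
y₁ = 0.2620 × 10.14 = 2.657 ft.

y₁ = 2.657 ft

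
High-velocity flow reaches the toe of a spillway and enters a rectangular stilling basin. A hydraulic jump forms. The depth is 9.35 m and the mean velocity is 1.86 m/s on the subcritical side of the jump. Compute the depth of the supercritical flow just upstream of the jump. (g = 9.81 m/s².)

Fr₂ = V₂/√(g·y₂) = 1.86/√(9.81×9.35) = 0.194.
Applying the sequent-depth relation in reverse, y₁/y₂ = ½[√(1 + 8Fr₂²) − 1] = ½[√1.302 − 1] = 0.0705.
y₁ = 0.0705 × 9.35 = 0.659 m.

y₁ = 0.659 m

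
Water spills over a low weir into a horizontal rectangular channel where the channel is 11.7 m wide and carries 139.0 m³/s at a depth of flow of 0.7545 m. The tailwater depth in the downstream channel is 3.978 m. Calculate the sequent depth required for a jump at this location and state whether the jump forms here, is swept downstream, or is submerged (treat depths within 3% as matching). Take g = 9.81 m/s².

q = Q/b = 139.0/11.7 = 11.88 m²/s; V₁ = q/y₁ = 15.75 m/s. Fr₁ = V₁/√(g·y₁) = 5.788.
From the momentum equation for a rectangular channel, y₂/y₁ = ½[√(1 + 8Fr₁²) − 1] = ½[√268.98 − 1] = 7.700.
y₂ = 7.700 × 0.7545 = 5.810 m.
Tailwater y_tw = 3.978 m: y_tw < y₂, so the jump is swept downstream.

y₂ = 5.810 m; the jump is swept downstream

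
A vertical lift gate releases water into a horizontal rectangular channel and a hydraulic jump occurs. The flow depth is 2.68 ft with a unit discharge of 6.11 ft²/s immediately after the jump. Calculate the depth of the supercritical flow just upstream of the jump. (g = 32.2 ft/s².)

y₁ = 0.291 ft

V₂ = q/y₂ = 6.11/2.68 = 2.28 ft/s; Fr₂ = V₂/√(g·y₂) = 0.245.
Applying the sequent-depth relation in reverse, y₁/y₂ = ½[√(1 + 8Fr₂²) − 1] = ½[√1.482 − 1] = 0.109.
y₁ = 0.109 × 2.68 = 0.291 ft.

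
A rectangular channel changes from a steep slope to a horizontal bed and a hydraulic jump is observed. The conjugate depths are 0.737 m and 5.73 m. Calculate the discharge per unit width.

q = 11.6 m²/s

For a rectangular channel the momentum equation gives q² = ½·g·y₁·y₂·(y₁ + y₂) = ½×9.81×0.737×5.73×6.47 = 134.
q = √134 = 11.6 m²/s.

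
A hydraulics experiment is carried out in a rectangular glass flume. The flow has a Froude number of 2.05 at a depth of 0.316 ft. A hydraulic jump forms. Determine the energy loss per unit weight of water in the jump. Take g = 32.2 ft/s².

Fr₁ = 2.05 (given).
From the momentum equation for a rectangular channel, y₂/y₁ = ½[√(1 + 8Fr₁²) − 1] = ½[√34.62 − 1] = 2.44.
y₂ = 2.44 × 0.316 = 0.772 ft.
Head loss: ΔE = (y₂ − y₁)³/(4y₁y₂) = (0.772 − 0.316)³/(4×0.316×0.772) = 0.0946/0.975 = 0.0970 ft.

ΔE = 0.0970 ft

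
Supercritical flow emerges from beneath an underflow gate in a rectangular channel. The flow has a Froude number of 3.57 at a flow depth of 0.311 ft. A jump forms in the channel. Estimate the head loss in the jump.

ΔE = 0.776 ft

Fr₁ = 3.57 (given).
From the momentum equation for a rectangular channel, y₂/y₁ = ½[√(1 + 8Fr₁²) − 1] = ½[√103.0 − 1] = 4.57.
y₂ = 4.57 × 0.311 = 1.42 ft.
V₁ = Fr₁·√(g·y₁) = 3.57×√(32.2×0.311) = 11.3 ft/s; q = V₁·y₁ = 3.51 ft²/s. V₂ = q/y₂ = 3.51/1.42 = 2.47 ft/s. E₁ = y₁ + V₁²/2g = 2.29 ft; E₂ = y₂ + V₂²/2g = 1.52 ft. ΔE = E₁ − E₂ = 0.776 ft.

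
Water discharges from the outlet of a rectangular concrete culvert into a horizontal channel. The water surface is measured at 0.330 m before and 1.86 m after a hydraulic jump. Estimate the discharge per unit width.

For a rectangular channel the momentum equation gives q² = ½·g·y₁·y₂·(y₁ + y₂) = ½×9.81×0.330×1.86×2.19 = 6.59.
q = √6.59 = 2.57 m²/s.

q = 2.57 m²/s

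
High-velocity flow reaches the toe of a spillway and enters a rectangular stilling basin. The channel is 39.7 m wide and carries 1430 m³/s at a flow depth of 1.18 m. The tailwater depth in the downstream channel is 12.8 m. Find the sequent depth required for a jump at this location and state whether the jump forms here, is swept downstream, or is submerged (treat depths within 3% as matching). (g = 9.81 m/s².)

q = Q/b = 1430/39.7 = 36.0 m²/s; V₁ = q/y₁ = 30.5 m/s. Fr₁ = V₁/√(g·y₁) = 8.97.
Bélanger equation: y₂/y₁ = ½[√(1 + 8Fr₁²) − 1] = ½[√645.0 − 1] = 12.2.
y₂ = 12.2 × 1.18 = 14.4 m.
Tailwater y_tw = 12.8 m: y_tw < y₂, so the jump is swept downstream.

y₂ = 14.4 m; the jump is swept downstream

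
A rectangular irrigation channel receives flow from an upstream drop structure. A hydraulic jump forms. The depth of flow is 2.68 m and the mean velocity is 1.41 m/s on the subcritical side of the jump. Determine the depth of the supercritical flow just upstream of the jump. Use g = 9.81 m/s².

y₁ = 0.358 m

Fr₂ = V₂/√(g·y₂) = 1.41/√(9.81×2.68) = 0.275.
From the momentum equation (using Fr₂), y₁/y₂ = ½[√(1 + 8Fr₂²) − 1] = ½[√1.605 − 1] = 0.133.
y₁ = 0.133 × 2.68 = 0.358 m.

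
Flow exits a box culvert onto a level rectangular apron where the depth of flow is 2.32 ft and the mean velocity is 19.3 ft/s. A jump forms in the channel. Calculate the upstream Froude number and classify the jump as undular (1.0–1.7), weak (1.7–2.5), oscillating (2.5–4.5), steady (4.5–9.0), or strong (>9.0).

Fr₁ = V₁/√(g·y₁) = 19.3/√(32.2×2.32) = 2.23.
Fr₁ = 2.23 lies in the weak range.

Fr₁ = 2.23; weak jump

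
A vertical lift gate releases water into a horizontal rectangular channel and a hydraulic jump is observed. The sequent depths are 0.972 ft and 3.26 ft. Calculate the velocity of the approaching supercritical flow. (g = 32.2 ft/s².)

V₁ = 15.1 ft/s

For a rectangular channel the momentum equation gives q² = ½·g·y₁·y₂·(y₁ + y₂) = ½×32.2×0.972×3.26×4.23 = 216.
q = √216 = 14.7 ft²/s.
V₁ = q/y₁ = 14.7/0.972 = 15.1 ft/s.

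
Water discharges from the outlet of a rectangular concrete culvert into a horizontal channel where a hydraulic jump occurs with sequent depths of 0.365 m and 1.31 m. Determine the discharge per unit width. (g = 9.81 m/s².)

q = 1.98 m²/s

For a rectangular channel the momentum equation gives q² = ½·g·y₁·y₂·(y₁ + y₂) = ½×9.81×0.365×1.31×1.68 = 3.93.
q = √3.93 = 1.98 m²/s.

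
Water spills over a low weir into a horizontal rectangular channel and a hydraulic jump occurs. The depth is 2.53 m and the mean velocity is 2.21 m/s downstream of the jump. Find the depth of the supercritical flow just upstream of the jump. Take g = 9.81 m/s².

Fr₂ = V₂/√(g·y₂) = 2.21/√(9.81×2.53) = 0.444.
From the momentum equation (using Fr₂), y₁/y₂ = ½[√(1 + 8Fr₂²) − 1] = ½[√2.574 − 1] = 0.302.
y₁ = 0.302 × 2.53 = 0.765 m.

y₁ = 0.765 m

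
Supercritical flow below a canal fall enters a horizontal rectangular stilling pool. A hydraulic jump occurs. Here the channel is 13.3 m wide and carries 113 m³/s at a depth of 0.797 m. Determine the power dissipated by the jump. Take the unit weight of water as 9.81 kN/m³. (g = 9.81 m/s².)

P = 2696 kW

q = Q/b = 113/13.3 = 8.50 m²/s; V₁ = q/y₁ = 10.7 m/s. Fr₁ = V₁/√(g·y₁) = 3.81.
From the momentum equation for a rectangular channel, y₂/y₁ = ½[√(1 + 8Fr₁²) − 1] = ½[√117.3 − 1] = 4.91.
y₂ = 4.91 × 0.797 = 3.92 m.
Head loss: ΔE = (y₂ − y₁)³/(4y₁y₂) = (3.92 − 0.797)³/(4×0.797×3.92) = 30.4/12.5 = 2.43 m.
P = γ·Q·ΔE = 9.81 × 113 × 2.43 = 2696 kW.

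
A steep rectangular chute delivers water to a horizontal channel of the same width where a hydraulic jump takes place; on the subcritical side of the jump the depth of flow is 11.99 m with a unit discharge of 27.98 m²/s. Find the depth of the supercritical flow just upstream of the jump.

y₁ = 1.023 m

V₂ = q/y₂ = 27.98/11.99 = 2.334 m/s; Fr₂ = V₂/√(g·y₂) = 0.2152.
Applying the sequent-depth relation in reverse, y₁/y₂ = ½[√(1 + 8Fr₂²) − 1] = ½[√1.3704 − 1] = 0.08532.
y₁ = 0.08532 × 11.99 = 1.023 m.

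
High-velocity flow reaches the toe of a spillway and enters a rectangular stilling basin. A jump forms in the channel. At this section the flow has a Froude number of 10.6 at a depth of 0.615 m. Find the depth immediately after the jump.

y₂ = 8.92 m

Fr₁ = 10.6 (given).
By Bélanger, y₂/y₁ = ½[√(1 + 8Fr₁²) − 1] = ½[√899.9 − 1] = 14.5.
y₂ = 14.5 × 0.615 = 8.92 m.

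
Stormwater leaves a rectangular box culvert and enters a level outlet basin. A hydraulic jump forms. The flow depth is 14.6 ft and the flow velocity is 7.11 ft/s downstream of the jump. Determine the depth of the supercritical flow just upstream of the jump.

y₁ = 2.66 ft

Fr₂ = V₂/√(g·y₂) = 7.11/√(32.2×14.6) = 0.328.
Since the conjugate-depth ratio holds either way, y₁/y₂ = ½[√(1 + 8Fr₂²) − 1] = ½[√1.860 − 1] = 0.182.
y₁ = 0.182 × 14.6 = 2.66 ft.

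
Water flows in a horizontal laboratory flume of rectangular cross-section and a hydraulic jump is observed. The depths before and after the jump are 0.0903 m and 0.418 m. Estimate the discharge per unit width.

For a rectangular channel the momentum equation gives q² = ½·g·y₁·y₂·(y₁ + y₂) = ½×9.81×0.0903×0.418×0.508 = 0.0941.
q = √0.0941 = 0.307 m²/s.

q = 0.307 m²/s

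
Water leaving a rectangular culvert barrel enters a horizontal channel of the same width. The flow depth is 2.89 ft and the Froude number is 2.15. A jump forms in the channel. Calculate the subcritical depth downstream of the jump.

y₂ = 7.46 ft

Fr₁ = 2.15 (given).
Conjugate-depth relation: y₂/y₁ = ½[√(1 + 8Fr₁²) − 1] = ½[√37.98 − 1] = 2.58.
y₂ = 2.58 × 2.89 = 7.46 ft.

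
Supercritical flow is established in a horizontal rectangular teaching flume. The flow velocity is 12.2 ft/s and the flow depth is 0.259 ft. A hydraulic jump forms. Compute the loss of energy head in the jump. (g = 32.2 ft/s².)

ΔE = 1.07 ft

Fr₁ = V₁/√(g·y₁) = 12.2/√(32.2×0.259) = 4.22.
Sequent-depth ratio: y₂/y₁ = ½[√(1 + 8Fr₁²) − 1] = ½[√143.8 − 1] = 5.50.
y₂ = 5.50 × 0.259 = 1.42 ft.
q = V₁·y₁ = 12.2 × 0.259 = 3.16 ft²/s. V₂ = q/y₂ = 3.16/1.42 = 2.22 ft/s. E₁ = y₁ + V₁²/2g = 2.57 ft; E₂ = y₂ + V₂²/2g = 1.50 ft. ΔE = E₁ − E₂ = 1.07 ft.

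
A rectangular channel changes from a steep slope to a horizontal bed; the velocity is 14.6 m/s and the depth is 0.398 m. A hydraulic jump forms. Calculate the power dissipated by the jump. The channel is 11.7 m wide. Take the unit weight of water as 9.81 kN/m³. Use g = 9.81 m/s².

P = 4794 kW

Fr₁ = V₁/√(g·y₁) = 14.6/√(9.81×0.398) = 7.39.
Bélanger equation: y₂/y₁ = ½[√(1 + 8Fr₁²) − 1] = ½[√437.8 − 1] = 9.96.
y₂ = 9.96 × 0.398 = 3.96 m.
q = V₁·y₁ = 14.6 × 0.398 = 5.81 m²/s. V₂ = q/y₂ = 5.81/3.96 = 1.47 m/s. E₁ = y₁ + V₁²/2g = 11.3 m; E₂ = y₂ + V₂²/2g = 4.07 m. ΔE = E₁ − E₂ = 7.19 m.
Q = q·b = 5.81 × 11.7 = 68.0 m³/s. P = γ·Q·ΔE = 9.81 × 68.0 × 7.19 = 4794 kW.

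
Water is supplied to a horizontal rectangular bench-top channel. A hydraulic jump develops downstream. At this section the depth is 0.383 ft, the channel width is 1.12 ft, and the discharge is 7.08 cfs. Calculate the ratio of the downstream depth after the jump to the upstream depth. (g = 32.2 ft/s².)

y₂/y₁ = 6.17

q = Q/b = 7.08/1.12 = 6.32 ft²/s; V₁ = q/y₁ = 16.5 ft/s. Fr₁ = V₁/√(g·y₁) = 4.70.
Conjugate-depth relation: y₂/y₁ = ½[√(1 + 8Fr₁²) − 1] = ½[√177.7 − 1] = 6.17.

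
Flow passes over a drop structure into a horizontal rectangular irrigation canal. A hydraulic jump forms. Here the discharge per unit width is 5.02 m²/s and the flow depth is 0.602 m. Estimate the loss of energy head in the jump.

ΔE = 1.33 m

V₁ = q/y₁ = 5.02/0.602 = 8.34 m/s. Fr₁ = V₁/√(g·y₁) = 8.34/√(9.81×0.602) = 3.43.
Sequent-depth ratio: y₂/y₁ = ½[√(1 + 8Fr₁²) − 1] = ½[√95.20 − 1] = 4.38.
y₂ = 4.38 × 0.602 = 2.64 m.
V₂ = q/y₂ = 5.02/2.64 = 1.90 m/s. E₁ = y₁ + V₁²/2g = 4.15 m; E₂ = y₂ + V₂²/2g = 2.82 m. ΔE = E₁ − E₂ = 1.33 m.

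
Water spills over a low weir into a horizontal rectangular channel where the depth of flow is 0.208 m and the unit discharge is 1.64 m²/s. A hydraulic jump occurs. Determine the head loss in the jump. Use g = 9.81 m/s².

V₁ = q/y₁ = 1.64/0.208 = 7.88 m/s. Fr₁ = V₁/√(g·y₁) = 7.88/√(9.81×0.208) = 5.52.
Sequent-depth ratio: y₂/y₁ = ½[√(1 + 8Fr₁²) − 1] = ½[√244.7 − 1] = 7.32.
y₂ = 7.32 × 0.208 = 1.52 m.
Head loss: ΔE = (y₂ − y₁)³/(4y₁y₂) = (1.52 − 0.208)³/(4×0.208×1.52) = 2.27/1.27 = 1.79 m.

ΔE = 1.79 m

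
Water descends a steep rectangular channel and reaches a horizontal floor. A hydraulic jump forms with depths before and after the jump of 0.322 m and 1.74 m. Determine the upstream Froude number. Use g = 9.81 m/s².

Fr₁ = 4.16

For a rectangular channel the momentum equation gives q² = ½·g·y₁·y₂·(y₁ + y₂) = ½×9.81×0.322×1.74×2.06 = 5.67.
q = √5.67 = 2.38 m²/s.
V₁ = q/y₁ = 7.39 m/s; Fr₁ = V₁/√(g·y₁) = 4.16.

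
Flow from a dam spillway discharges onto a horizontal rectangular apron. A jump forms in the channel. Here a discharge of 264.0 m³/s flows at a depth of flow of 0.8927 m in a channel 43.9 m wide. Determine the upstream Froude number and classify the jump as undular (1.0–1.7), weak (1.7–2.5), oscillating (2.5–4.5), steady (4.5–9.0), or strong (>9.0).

q = Q/b = 264.0/43.9 = 6.014 m²/s; V₁ = q/y₁ = 6.736 m/s. Fr₁ = V₁/√(g·y₁) = 2.276.
Fr₁ = 2.276 lies in the weak range.

Fr₁ = 2.276; weak jump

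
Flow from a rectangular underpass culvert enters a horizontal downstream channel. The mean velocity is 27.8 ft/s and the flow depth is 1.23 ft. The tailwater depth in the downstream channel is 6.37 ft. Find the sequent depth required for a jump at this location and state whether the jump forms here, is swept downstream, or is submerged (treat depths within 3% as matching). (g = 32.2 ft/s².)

y₂ = 7.09 ft; the jump is swept downstream

Fr₁ = V₁/√(g·y₁) = 27.8/√(32.2×1.23) = 4.42.
Bélanger equation: y₂/y₁ = ½[√(1 + 8Fr₁²) − 1] = ½[√157.1 − 1] = 5.77.
y₂ = 5.77 × 1.23 = 7.09 ft.
Tailwater y_tw = 6.37 ft: y_tw < y₂, so the jump is swept downstream.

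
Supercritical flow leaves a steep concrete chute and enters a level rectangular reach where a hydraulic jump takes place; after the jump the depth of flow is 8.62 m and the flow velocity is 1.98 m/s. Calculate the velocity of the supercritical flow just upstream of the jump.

Fr₂ = V₂/√(g·y₂) = 1.98/√(9.81×8.62) = 0.215.
The Bélanger relation is symmetric: y₁/y₂ = ½[√(1 + 8Fr₂²) − 1] = ½[√1.371 − 1] = 0.0854.
y₁ = 0.0854 × 8.62 = 0.736 m.
V₁ = q/y₁ = 17.1/0.736 = 23.2 m/s.

V₁ = 23.2 m/s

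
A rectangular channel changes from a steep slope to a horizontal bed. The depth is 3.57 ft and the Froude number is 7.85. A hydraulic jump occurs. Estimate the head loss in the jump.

Fr₁ = 7.85 (given).
Conjugate-depth relation: y₂/y₁ = ½[√(1 + 8Fr₁²) − 1] = ½[√494.0 − 1] = 10.6.
y₂ = 10.6 × 3.57 = 37.9 ft.
V₁ = Fr₁·√(g·y₁) = 7.85×√(32.2×3.57) = 84.2 ft/s; q = V₁·y₁ = 300 ft²/s. V₂ = q/y₂ = 300/37.9 = 7.93 ft/s. E₁ = y₁ + V₁²/2g = 114 ft; E₂ = y₂ + V₂²/2g = 38.9 ft. ΔE = E₁ − E₂ = 74.7 ft.

ΔE = 74.7 ft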